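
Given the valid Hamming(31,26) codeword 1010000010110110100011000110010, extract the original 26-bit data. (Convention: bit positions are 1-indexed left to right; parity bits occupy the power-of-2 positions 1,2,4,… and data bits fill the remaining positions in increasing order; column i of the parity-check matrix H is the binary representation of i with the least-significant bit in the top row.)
Parity bits occupy power-of-2 positions; data bits are at positions {3,5,6,7,9,10,11,12,13,14,15,17,18,19,20,21,22,23,24,25,26,27,28,29,30,31} (1-indexed).
Extract: c[3]=1 c[5]=0 c[6]=0 c[7]=0 c[9]=1 c[10]=0 c[11]=1 c[12]=1 c[13]=0 c[14]=1 c[15]=1 c[17]=1 c[18]=0 c[19]=0 c[20]=0 c[21]=1 c[22]=1 c[23]=0 c[24]=0 c[25]=0 c[26]=1 c[27]=1 c[28]=0 c[29]=0 c[30]=1 c[31]=0
Data = 10001011011100011000110010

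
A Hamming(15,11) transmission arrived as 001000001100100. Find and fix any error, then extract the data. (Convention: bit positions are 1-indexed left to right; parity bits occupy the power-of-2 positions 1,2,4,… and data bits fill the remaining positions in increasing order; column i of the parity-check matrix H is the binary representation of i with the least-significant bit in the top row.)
Syndrome s = H · r^T (mod 2), r = 001000001100100:
  s[0] = (101010101010101)·(001000001100100) mod 2 = 0+0+1+0+0+0+0+0+1+0+0+0+1+0+0 mod 2 = 1
  s[1] = (011001100110011)·(001000001100100) mod 2 = 0+0+1+0+0+0+0+0+0+1+0+0+0+0+0 mod 2 = 0
  s[2] = (000111100001111)·(001000001100100) mod 2 = 0+0+0+0+0+0+0+0+0+0+0+0+1+0+0 mod 2 = 1
  s[3] = (000000011111111)·(001000001100100) mod 2 = 0+0+0+0+0+0+0+0+1+1+0+0+1+0+0 mod 2 = 1
Syndrome = 1011
Column 13 of H equals this syndrome → error at bit 13 (1-indexed).
Flip bit 13: 001000001100100 → 001000001100000
Extract data bits at positions {3,5,6,7,9,10,11,12,13,14,15}: 10001100000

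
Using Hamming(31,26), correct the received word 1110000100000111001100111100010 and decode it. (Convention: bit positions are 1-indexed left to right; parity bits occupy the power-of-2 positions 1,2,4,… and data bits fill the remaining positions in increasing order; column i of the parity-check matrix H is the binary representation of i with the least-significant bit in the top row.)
Syndrome s = H · r^T (mod 2), r = 1110000100000111001100111100010:
  s[0] = (1010101010101010101010101010101)·(1110000100000111001100111100010) mod 2 = 1+0+1+0+0+0+0+0+0+0+0+0+0+0+1+0+0+0+1+0+0+0+1+0+1+0+0+0+0+0+0 mod 2 = 0
  s[1] = (0110011001100110011001100110011)·(1110000100000111001100111100010) mod 2 = 0+1+1+0+0+0+0+0+0+0+0+0+0+1+1+0+0+0+1+0+0+0+1+0+0+1+0+0+0+1+0 mod 2 = 0
  s[2] = (0001111000011110000111100001111)·(1110000100000111001100111100010) mod 2 = 0+0+0+0+0+0+0+0+0+0+0+0+0+1+1+0+0+0+0+1+0+0+1+0+0+0+0+0+0+1+0 mod 2 = 1
  s[3] = (0000000111111110000000011111111)·(1110000100000111001100111100010) mod 2 = 0+0+0+0+0+0+0+1+0+0+0+0+0+1+1+0+0+0+0+0+0+0+0+1+1+1+0+0+0+1+0 mod 2 = 1
  s[4] = (0000000000000001111111111111111)·(1110000100000111001100111100010) mod 2 = 0+0+0+0+0+0+0+0+0+0+0+0+0+0+0+1+0+0+1+1+0+0+1+1+1+1+0+0+0+1+0 mod 2 = 0
Syndrome = 00110
Column 12 of H equals this syndrome → error at bit 12 (1-indexed).
Flip bit 12: 1110000100000111001100111100010 → 1110000100010111001100111100010
Extract data bits at positions {3,5,6,7,9,10,11,12,13,14,15,17,18,19,20,21,22,23,24,25,26,27,28,29,30,31}: 10000001011001100111100010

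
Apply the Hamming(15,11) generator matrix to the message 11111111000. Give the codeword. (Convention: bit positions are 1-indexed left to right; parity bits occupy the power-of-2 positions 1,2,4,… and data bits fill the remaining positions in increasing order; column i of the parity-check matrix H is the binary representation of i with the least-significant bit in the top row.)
Codeword c = d · G (mod 2), d = 11111111000:
  c[0] = d·G[:,0] = (11111111000)·(11011010101) mod 2 = 1+1+0+1+1+0+1+0+0+0+0 mod 2 = 1
  c[1] = d·G[:,1] = (11111111000)·(10110110011) mod 2 = 1+0+1+1+0+1+1+0+0+0+0 mod 2 = 1
  c[2] = d·G[:,2] = (11111111000)·(10000000000) mod 2 = 1+0+0+0+0+0+0+0+0+0+0 mod 2 = 1
  c[3] = d·G[:,3] = (11111111000)·(01110001111) mod 2 = 0+1+1+1+0+0+0+1+0+0+0 mod 2 = 0
  c[4] = d·G[:,4] = (11111111000)·(01000000000) mod 2 = 0+1+0+0+0+0+0+0+0+0+0 mod 2 = 1
  c[5] = d·G[:,5] = (11111111000)·(00100000000) mod 2 = 0+0+1+0+0+0+0+0+0+0+0 mod 2 = 1
  c[6] = d·G[:,6] = (11111111000)·(00010000000) mod 2 = 0+0+0+1+0+0+0+0+0+0+0 mod 2 = 1
  c[7] = d·G[:,7] = (11111111000)·(00001111111) mod 2 = 0+0+0+0+1+1+1+1+0+0+0 mod 2 = 0
  c[8] = d·G[:,8] = (11111111000)·(00001000000) mod 2 = 0+0+0+0+1+0+0+0+0+0+0 mod 2 = 1
  c[9] = d·G[:,9] = (11111111000)·(00000100000) mod 2 = 0+0+0+0+0+1+0+0+0+0+0 mod 2 = 1
  c[10] = d·G[:,10] = (11111111000)·(00000010000) mod 2 = 0+0+0+0+0+0+1+0+0+0+0 mod 2 = 1
  c[11] = d·G[:,11] = (11111111000)·(00000001000) mod 2 = 0+0+0+0+0+0+0+1+0+0+0 mod 2 = 1
  c[12] = d·G[:,12] = (11111111000)·(00000000100) mod 2 = 0+0+0+0+0+0+0+0+0+0+0 mod 2 = 0
  c[13] = d·G[:,13] = (11111111000)·(00000000010) mod 2 = 0+0+0+0+0+0+0+0+0+0+0 mod 2 = 0
  c[14] = d·G[:,14] = (11111111000)·(00000000001) mod 2 = 0+0+0+0+0+0+0+0+0+0+0 mod 2 = 0
Codeword = 111011101111000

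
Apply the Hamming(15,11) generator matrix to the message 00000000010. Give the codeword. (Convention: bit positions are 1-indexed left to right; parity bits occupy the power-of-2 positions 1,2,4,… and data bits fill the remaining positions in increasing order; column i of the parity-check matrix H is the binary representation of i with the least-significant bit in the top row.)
Codeword c = d · G (mod 2), d = 00000000010:
  c[0] = d·G[:,0] = (00000000010)·(11011010101) mod 2 = 0+0+0+0+0+0+0+0+0+0+0 mod 2 = 0
  c[1] = d·G[:,1] = (00000000010)·(10110110011) mod 2 = 0+0+0+0+0+0+0+0+0+1+0 mod 2 = 1
  c[2] = d·G[:,2] = (00000000010)·(10000000000) mod 2 = 0+0+0+0+0+0+0+0+0+0+0 mod 2 = 0
  c[3] = d·G[:,3] = (00000000010)·(01110001111) mod 2 = 0+0+0+0+0+0+0+0+0+1+0 mod 2 = 1
  c[4] = d·G[:,4] = (00000000010)·(01000000000) mod 2 = 0+0+0+0+0+0+0+0+0+0+0 mod 2 = 0
  c[5] = d·G[:,5] = (00000000010)·(00100000000) mod 2 = 0+0+0+0+0+0+0+0+0+0+0 mod 2 = 0
  c[6] = d·G[:,6] = (00000000010)·(00010000000) mod 2 = 0+0+0+0+0+0+0+0+0+0+0 mod 2 = 0
  c[7] = d·G[:,7] = (00000000010)·(00001111111) mod 2 = 0+0+0+0+0+0+0+0+0+1+0 mod 2 = 1
  c[8] = d·G[:,8] = (00000000010)·(00001000000) mod 2 = 0+0+0+0+0+0+0+0+0+0+0 mod 2 = 0
  c[9] = d·G[:,9] = (00000000010)·(00000100000) mod 2 = 0+0+0+0+0+0+0+0+0+0+0 mod 2 = 0
  c[10] = d·G[:,10] = (00000000010)·(00000010000) mod 2 = 0+0+0+0+0+0+0+0+0+0+0 mod 2 = 0
  c[11] = d·G[:,11] = (00000000010)·(00000001000) mod 2 = 0+0+0+0+0+0+0+0+0+0+0 mod 2 = 0
  c[12] = d·G[:,12] = (00000000010)·(00000000100) mod 2 = 0+0+0+0+0+0+0+0+0+0+0 mod 2 = 0
  c[13] = d·G[:,13] = (00000000010)·(00000000010) mod 2 = 0+0+0+0+0+0+0+0+0+1+0 mod 2 = 1
  c[14] = d·G[:,14] = (00000000010)·(00000000001) mod 2 = 0+0+0+0+0+0+0+0+0+0+0 mod 2 = 0
Codeword = 010100010000010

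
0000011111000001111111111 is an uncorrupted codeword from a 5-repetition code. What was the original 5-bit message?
Split into 5-bit blocks: 00000 11111 00000 11111 11111
Data = 01011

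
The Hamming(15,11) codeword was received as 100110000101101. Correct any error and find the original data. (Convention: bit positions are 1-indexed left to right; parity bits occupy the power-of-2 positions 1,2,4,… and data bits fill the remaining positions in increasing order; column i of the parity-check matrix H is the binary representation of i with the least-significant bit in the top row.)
Syndrome s = H · r^T (mod 2), r = 100110000101101:
  s[0] = (101010101010101)·(100110000101101) mod 2 = 1+0+0+0+1+0+0+0+0+0+0+0+1+0+1 mod 2 = 0
  s[1] = (011001100110011)·(100110000101101) mod 2 = 0+0+0+0+0+0+0+0+0+1+0+0+0+0+1 mod 2 = 0
  s[2] = (000111100001111)·(100110000101101) mod 2 = 0+0+0+1+1+0+0+0+0+0+0+1+1+0+1 mod 2 = 1
  s[3] = (000000011111111)·(100110000101101) mod 2 = 0+0+0+0+0+0+0+0+0+1+0+1+1+0+1 mod 2 = 0
Syndrome = 0010
Column 4 of H equals this syndrome → error at bit 4 (1-indexed).
Flip bit 4: 100110000101101 → 100010000101101
Extract data bits at positions {3,5,6,7,9,10,11,12,13,14,15}: 01000101101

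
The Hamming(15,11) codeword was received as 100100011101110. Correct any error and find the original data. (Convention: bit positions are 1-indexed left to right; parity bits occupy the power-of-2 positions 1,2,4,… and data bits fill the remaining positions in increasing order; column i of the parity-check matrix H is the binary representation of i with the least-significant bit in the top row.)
Syndrome s = H · r^T (mod 2), r = 100100011101110:
  s[0] = (101010101010101)·(100100011101110) mod 2 = 1+0+0+0+0+0+0+0+1+0+0+0+1+0+0 mod 2 = 1
  s[1] = (011001100110011)·(100100011101110) mod 2 = 0+0+0+0+0+0+0+0+0+1+0+0+0+1+0 mod 2 = 0
  s[2] = (000111100001111)·(100100011101110) mod 2 = 0+0+0+1+0+0+0+0+0+0+0+1+1+1+0 mod 2 = 0
  s[3] = (000000011111111)·(100100011101110) mod 2 = 0+0+0+0+0+0+0+1+1+1+0+1+1+1+0 mod 2 = 0
Syndrome = 1000
Column 1 of H equals this syndrome → error at bit 1 (1-indexed).
Flip bit 1: 100100011101110 → 000100011101110
Extract data bits at positions {3,5,6,7,9,10,11,12,13,14,15}: 00001101110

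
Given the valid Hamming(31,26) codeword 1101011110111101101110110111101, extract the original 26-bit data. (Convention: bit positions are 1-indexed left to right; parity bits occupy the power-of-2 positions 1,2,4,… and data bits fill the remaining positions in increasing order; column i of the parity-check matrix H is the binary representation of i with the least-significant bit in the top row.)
Parity bits occupy power-of-2 positions; data bits are at positions {3,5,6,7,9,10,11,12,13,14,15,17,18,19,20,21,22,23,24,25,26,27,28,29,30,31} (1-indexed).
Extract: c[3]=0 c[5]=0 c[6]=1 c[7]=1 c[9]=1 c[10]=0 c[11]=1 c[12]=1 c[13]=1 c[14]=1 c[15]=0 c[17]=1 c[18]=0 c[19]=1 c[20]=1 c[21]=1 c[22]=0 c[23]=1 c[24]=1 c[25]=0 c[26]=1 c[27]=1 c[28]=1 c[29]=1 c[30]=0 c[31]=1
Data = 00111011110101110110111101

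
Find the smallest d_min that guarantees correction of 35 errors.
Correcting t errors requires d_min ≥ 2t + 1 = 2·35 + 1 = 71.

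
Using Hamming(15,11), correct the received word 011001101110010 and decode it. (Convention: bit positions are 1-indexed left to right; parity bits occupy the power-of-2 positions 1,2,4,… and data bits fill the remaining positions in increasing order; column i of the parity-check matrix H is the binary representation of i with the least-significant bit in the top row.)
Syndrome s = H · r^T (mod 2), r = 011001101110010:
  s[0] = (101010101010101)·(011001101110010) mod 2 = 0+0+1+0+0+0+1+0+1+0+1+0+0+0+0 mod 2 = 0
  s[1] = (011001100110011)·(011001101110010) mod 2 = 0+1+1+0+0+1+1+0+0+1+1+0+0+1+0 mod 2 = 1
  s[2] = (000111100001111)·(011001101110010) mod 2 = 0+0+0+0+0+1+1+0+0+0+0+0+0+1+0 mod 2 = 1
  s[3] = (000000011111111)·(011001101110010) mod 2 = 0+0+0+0+0+0+0+0+1+1+1+0+0+1+0 mod 2 = 0
Syndrome = 0110
Column 6 of H equals this syndrome → error at bit 6 (1-indexed).
Flip bit 6: 011001101110010 → 011000101110010
Extract data bits at positions {3,5,6,7,9,10,11,12,13,14,15}: 10011110010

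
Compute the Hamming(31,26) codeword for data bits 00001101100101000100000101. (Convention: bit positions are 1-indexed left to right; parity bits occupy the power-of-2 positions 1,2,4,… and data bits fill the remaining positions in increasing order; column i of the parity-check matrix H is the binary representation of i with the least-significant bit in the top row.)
Codeword c = d · G (mod 2), d = 00001101100101000100000101:
  c[0] = d·G[:,0] = (00001101100101000100000101)·(11011010101101010101010101) mod 2 = 0+0+0+0+1+0+0+0+1+0+0+1+0+1+0+0+0+1+0+0+0+0+0+1+0+1 mod 2 = 1
  c[1] = d·G[:,1] = (00001101100101000100000101)·(10110110011011001100110011) mod 2 = 0+0+0+0+0+1+0+0+0+0+0+0+0+1+0+0+0+1+0+0+0+0+0+0+0+1 mod 2 = 0
  c[2] = d·G[:,2] = (00001101100101000100000101)·(10000000000000000000000000) mod 2 = 0+0+0+0+0+0+0+0+0+0+0+0+0+0+0+0+0+0+0+0+0+0+0+0+0+0 mod 2 = 0
  c[3] = d·G[:,3] = (00001101100101000100000101)·(01110001111000111100001111) mod 2 = 0+0+0+0+0+0+0+1+1+0+0+0+0+0+0+0+0+1+0+0+0+0+0+1+0+1 mod 2 = 1
  c[4] = d·G[:,4] = (00001101100101000100000101)·(01000000000000000000000000) mod 2 = 0+0+0+0+0+0+0+0+0+0+0+0+0+0+0+0+0+0+0+0+0+0+0+0+0+0 mod 2 = 0
  c[5] = d·G[:,5] = (00001101100101000100000101)·(00100000000000000000000000) mod 2 = 0+0+0+0+0+0+0+0+0+0+0+0+0+0+0+0+0+0+0+0+0+0+0+0+0+0 mod 2 = 0
  c[6] = d·G[:,6] = (00001101100101000100000101)·(00010000000000000000000000) mod 2 = 0+0+0+0+0+0+0+0+0+0+0+0+0+0+0+0+0+0+0+0+0+0+0+0+0+0 mod 2 = 0
  c[7] = d·G[:,7] = (00001101100101000100000101)·(00001111111000000011111111) mod 2 = 0+0+0+0+1+1+0+1+1+0+0+0+0+0+0+0+0+0+0+0+0+0+0+1+0+1 mod 2 = 0
  c[8] = d·G[:,8] = (00001101100101000100000101)·(00001000000000000000000000) mod 2 = 0+0+0+0+1+0+0+0+0+0+0+0+0+0+0+0+0+0+0+0+0+0+0+0+0+0 mod 2 = 1
  c[9] = d·G[:,9] = (00001101100101000100000101)·(00000100000000000000000000) mod 2 = 0+0+0+0+0+1+0+0+0+0+0+0+0+0+0+0+0+0+0+0+0+0+0+0+0+0 mod 2 = 1
  c[10] = d·G[:,10] = (00001101100101000100000101)·(00000010000000000000000000) mod 2 = 0+0+0+0+0+0+0+0+0+0+0+0+0+0+0+0+0+0+0+0+0+0+0+0+0+0 mod 2 = 0
  c[11] = d·G[:,11] = (00001101100101000100000101)·(00000001000000000000000000) mod 2 = 0+0+0+0+0+0+0+1+0+0+0+0+0+0+0+0+0+0+0+0+0+0+0+0+0+0 mod 2 = 1
  c[12] = d·G[:,12] = (00001101100101000100000101)·(00000000100000000000000000) mod 2 = 0+0+0+0+0+0+0+0+1+0+0+0+0+0+0+0+0+0+0+0+0+0+0+0+0+0 mod 2 = 1
  c[13] = d·G[:,13] = (00001101100101000100000101)·(00000000010000000000000000) mod 2 = 0+0+0+0+0+0+0+0+0+0+0+0+0+0+0+0+0+0+0+0+0+0+0+0+0+0 mod 2 = 0
  c[14] = d·G[:,14] = (00001101100101000100000101)·(00000000001000000000000000) mod 2 = 0+0+0+0+0+0+0+0+0+0+0+0+0+0+0+0+0+0+0+0+0+0+0+0+0+0 mod 2 = 0
  c[15] = d·G[:,15] = (00001101100101000100000101)·(00000000000111111111111111) mod 2 = 0+0+0+0+0+0+0+0+0+0+0+1+0+1+0+0+0+1+0+0+0+0+0+1+0+1 mod 2 = 1
  c[16] = d·G[:,16] = (00001101100101000100000101)·(00000000000100000000000000) mod 2 = 0+0+0+0+0+0+0+0+0+0+0+1+0+0+0+0+0+0+0+0+0+0+0+0+0+0 mod 2 = 1
  c[17] = d·G[:,17] = (00001101100101000100000101)·(00000000000010000000000000) mod 2 = 0+0+0+0+0+0+0+0+0+0+0+0+0+0+0+0+0+0+0+0+0+0+0+0+0+0 mod 2 = 0
  c[18] = d·G[:,18] = (00001101100101000100000101)·(00000000000001000000000000) mod 2 = 0+0+0+0+0+0+0+0+0+0+0+0+0+1+0+0+0+0+0+0+0+0+0+0+0+0 mod 2 = 1
  c[19] = d·G[:,19] = (00001101100101000100000101)·(00000000000000100000000000) mod 2 = 0+0+0+0+0+0+0+0+0+0+0+0+0+0+0+0+0+0+0+0+0+0+0+0+0+0 mod 2 = 0
  c[20] = d·G[:,20] = (00001101100101000100000101)·(00000000000000010000000000) mod 2 = 0+0+0+0+0+0+0+0+0+0+0+0+0+0+0+0+0+0+0+0+0+0+0+0+0+0 mod 2 = 0
  c[21] = d·G[:,21] = (00001101100101000100000101)·(00000000000000001000000000) mod 2 = 0+0+0+0+0+0+0+0+0+0+0+0+0+0+0+0+0+0+0+0+0+0+0+0+0+0 mod 2 = 0
  c[22] = d·G[:,22] = (00001101100101000100000101)·(00000000000000000100000000) mod 2 = 0+0+0+0+0+0+0+0+0+0+0+0+0+0+0+0+0+1+0+0+0+0+0+0+0+0 mod 2 = 1
  c[23] = d·G[:,23] = (00001101100101000100000101)·(00000000000000000010000000) mod 2 = 0+0+0+0+0+0+0+0+0+0+0+0+0+0+0+0+0+0+0+0+0+0+0+0+0+0 mod 2 = 0
  c[24] = d·G[:,24] = (00001101100101000100000101)·(00000000000000000001000000) mod 2 = 0+0+0+0+0+0+0+0+0+0+0+0+0+0+0+0+0+0+0+0+0+0+0+0+0+0 mod 2 = 0
  c[25] = d·G[:,25] = (00001101100101000100000101)·(00000000000000000000100000) mod 2 = 0+0+0+0+0+0+0+0+0+0+0+0+0+0+0+0+0+0+0+0+0+0+0+0+0+0 mod 2 = 0
  c[26] = d·G[:,26] = (00001101100101000100000101)·(00000000000000000000010000) mod 2 = 0+0+0+0+0+0+0+0+0+0+0+0+0+0+0+0+0+0+0+0+0+0+0+0+0+0 mod 2 = 0
  c[27] = d·G[:,27] = (00001101100101000100000101)·(00000000000000000000001000) mod 2 = 0+0+0+0+0+0+0+0+0+0+0+0+0+0+0+0+0+0+0+0+0+0+0+0+0+0 mod 2 = 0
  c[28] = d·G[:,28] = (00001101100101000100000101)·(00000000000000000000000100) mod 2 = 0+0+0+0+0+0+0+0+0+0+0+0+0+0+0+0+0+0+0+0+0+0+0+1+0+0 mod 2 = 1
  c[29] = d·G[:,29] = (00001101100101000100000101)·(00000000000000000000000010) mod 2 = 0+0+0+0+0+0+0+0+0+0+0+0+0+0+0+0+0+0+0+0+0+0+0+0+0+0 mod 2 = 0
  c[30] = d·G[:,30] = (00001101100101000100000101)·(00000000000000000000000001) mod 2 = 0+0+0+0+0+0+0+0+0+0+0+0+0+0+0+0+0+0+0+0+0+0+0+0+0+1 mod 2 = 1
Codeword = 1001000011011001101000100000101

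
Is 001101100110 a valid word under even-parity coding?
Sum of all bits: 0+0+1+1+0+1+1+0+0+1+1+0 = 6; 6 mod 2 = 0. Result is 0 → valid parity.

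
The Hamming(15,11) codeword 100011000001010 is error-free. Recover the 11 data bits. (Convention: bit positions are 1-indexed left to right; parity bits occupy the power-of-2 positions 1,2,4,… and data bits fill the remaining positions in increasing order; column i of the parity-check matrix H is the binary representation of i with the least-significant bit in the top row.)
Parity bits occupy power-of-2 positions; data bits are at positions {3,5,6,7,9,10,11,12,13,14,15} (1-indexed).
Extract: c[3]=0 c[5]=1 c[6]=1 c[7]=0 c[9]=0 c[10]=0 c[11]=0 c[12]=1 c[13]=0 c[14]=1 c[15]=0
Data = 01100001010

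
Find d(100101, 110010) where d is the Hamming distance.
XOR = 010111, count of 1s = 4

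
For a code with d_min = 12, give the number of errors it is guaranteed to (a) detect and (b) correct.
(a) Detection requires d_min ≥ e+1, so e ≤ d_min − 1 = 11.
(b) Correction requires d_min ≥ 2t+1, so t ≤ ⌊(d_min − 1)/2⌋ = ⌊11/2⌋ = 5.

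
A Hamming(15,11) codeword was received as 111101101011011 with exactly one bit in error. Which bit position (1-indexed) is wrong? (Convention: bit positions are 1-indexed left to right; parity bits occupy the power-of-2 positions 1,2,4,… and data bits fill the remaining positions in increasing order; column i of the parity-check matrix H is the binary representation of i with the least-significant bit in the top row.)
Syndrome s = H · r^T (mod 2), r = 111101101011011:
  s[0] = (101010101010101)·(111101101011011) mod 2 = 1+0+1+0+0+0+1+0+1+0+1+0+0+0+1 mod 2 = 0
  s[1] = (011001100110011)·(111101101011011) mod 2 = 0+1+1+0+0+1+1+0+0+0+1+0+0+1+1 mod 2 = 1
  s[2] = (000111100001111)·(111101101011011) mod 2 = 0+0+0+1+0+1+1+0+0+0+0+1+0+1+1 mod 2 = 0
  s[3] = (000000011111111)·(111101101011011) mod 2 = 0+0+0+0+0+0+0+0+1+0+1+1+0+1+1 mod 2 = 1
Syndrome = 0101
Column i of H is the binary representation of i, so the syndrome is the binary index of the flipped bit.
Read s = 0101 with s[0] as LSB: 0·2^0 + 1·2^1 + 0·2^2 + 1·2^3 = 10.
Error is at bit position 10.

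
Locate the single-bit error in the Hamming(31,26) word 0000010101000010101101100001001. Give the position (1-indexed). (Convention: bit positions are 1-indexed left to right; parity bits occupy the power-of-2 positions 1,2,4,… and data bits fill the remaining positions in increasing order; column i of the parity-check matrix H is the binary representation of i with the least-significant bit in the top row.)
Syndrome s = H · r^T (mod 2), r = 0000010101000010101101100001001:
  s[0] = (1010101010101010101010101010101)·(0000010101000010101101100001001) mod 2 = 0+0+0+0+0+0+0+0+0+0+0+0+0+0+1+0+1+0+1+0+0+0+1+0+0+0+0+0+0+0+1 mod 2 = 1
  s[1] = (0110011001100110011001100110011)·(0000010101000010101101100001001) mod 2 = 0+0+0+0+0+1+0+0+0+1+0+0+0+0+1+0+0+0+1+0+0+1+1+0+0+0+0+0+0+0+1 mod 2 = 1
  s[2] = (0001111000011110000111100001111)·(0000010101000010101101100001001) mod 2 = 0+0+0+0+0+1+0+0+0+0+0+0+0+0+1+0+0+0+0+1+0+1+1+0+0+0+0+1+0+0+1 mod 2 = 1
  s[3] = (0000000111111110000000011111111)·(0000010101000010101101100001001) mod 2 = 0+0+0+0+0+0+0+1+0+1+0+0+0+0+1+0+0+0+0+0+0+0+0+0+0+0+0+1+0+0+1 mod 2 = 1
  s[4] = (0000000000000001111111111111111)·(0000010101000010101101100001001) mod 2 = 0+0+0+0+0+0+0+0+0+0+0+0+0+0+0+0+1+0+1+1+0+1+1+0+0+0+0+1+0+0+1 mod 2 = 1
Syndrome = 11111
Column i of H is the binary representation of i, so the syndrome is the binary index of the flipped bit.
Read s = 11111 with s[0] as LSB: 1·2^0 + 1·2^1 + 1·2^2 + 1·2^3 + 1·2^4 = 31.
Error is at bit position 31.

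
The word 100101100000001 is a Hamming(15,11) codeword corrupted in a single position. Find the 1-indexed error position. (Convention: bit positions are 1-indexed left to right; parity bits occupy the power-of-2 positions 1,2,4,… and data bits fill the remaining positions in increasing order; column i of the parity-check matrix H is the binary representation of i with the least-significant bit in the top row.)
Syndrome s = H · r^T (mod 2), r = 100101100000001:
  s[0] = (101010101010101)·(100101100000001) mod 2 = 1+0+0+0+0+0+1+0+0+0+0+0+0+0+1 mod 2 = 1
  s[1] = (011001100110011)·(100101100000001) mod 2 = 0+0+0+0+0+1+1+0+0+0+0+0+0+0+1 mod 2 = 1
  s[2] = (000111100001111)·(100101100000001) mod 2 = 0+0+0+1+0+1+1+0+0+0+0+0+0+0+1 mod 2 = 0
  s[3] = (000000011111111)·(100101100000001) mod 2 = 0+0+0+0+0+0+0+0+0+0+0+0+0+0+1 mod 2 = 1
Syndrome = 1101
Column i of H is the binary representation of i, so the syndrome is the binary index of the flipped bit.
Read s = 1101 with s[0] as LSB: 1·2^0 + 1·2^1 + 0·2^2 + 1·2^3 = 11.
Error is at bit position 11.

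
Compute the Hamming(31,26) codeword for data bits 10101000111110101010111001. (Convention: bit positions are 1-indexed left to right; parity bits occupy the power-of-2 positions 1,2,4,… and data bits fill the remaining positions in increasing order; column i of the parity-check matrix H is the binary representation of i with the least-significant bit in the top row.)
Codeword c = d · G (mod 2), d = 10101000111110101010111001:
  c[0] = d·G[:,0] = (10101000111110101010111001)·(11011010101101010101010101) mod 2 = 1+0+0+0+1+0+0+0+1+0+1+1+0+0+0+0+0+0+0+0+0+1+0+0+0+1 mod 2 = 1
  c[1] = d·G[:,1] = (10101000111110101010111001)·(10110110011011001100110011) mod 2 = 1+0+1+0+0+0+0+0+0+1+1+0+1+0+0+0+1+0+0+0+1+1+0+0+0+1 mod 2 = 1
  c[2] = d·G[:,2] = (10101000111110101010111001)·(10000000000000000000000000) mod 2 = 1+0+0+0+0+0+0+0+0+0+0+0+0+0+0+0+0+0+0+0+0+0+0+0+0+0 mod 2 = 1
  c[3] = d·G[:,3] = (10101000111110101010111001)·(01110001111000111100001111) mod 2 = 0+0+1+0+0+0+0+0+1+1+1+0+0+0+1+0+1+0+0+0+0+0+1+0+0+1 mod 2 = 0
  c[4] = d·G[:,4] = (10101000111110101010111001)·(01000000000000000000000000) mod 2 = 0+0+0+0+0+0+0+0+0+0+0+0+0+0+0+0+0+0+0+0+0+0+0+0+0+0 mod 2 = 0
  c[5] = d·G[:,5] = (10101000111110101010111001)·(00100000000000000000000000) mod 2 = 0+0+1+0+0+0+0+0+0+0+0+0+0+0+0+0+0+0+0+0+0+0+0+0+0+0 mod 2 = 1
  c[6] = d·G[:,6] = (10101000111110101010111001)·(00010000000000000000000000) mod 2 = 0+0+0+0+0+0+0+0+0+0+0+0+0+0+0+0+0+0+0+0+0+0+0+0+0+0 mod 2 = 0
  c[7] = d·G[:,7] = (10101000111110101010111001)·(00001111111000000011111111) mod 2 = 0+0+0+0+1+0+0+0+1+1+1+0+0+0+0+0+0+0+1+0+1+1+1+0+0+1 mod 2 = 1
  c[8] = d·G[:,8] = (10101000111110101010111001)·(00001000000000000000000000) mod 2 = 0+0+0+0+1+0+0+0+0+0+0+0+0+0+0+0+0+0+0+0+0+0+0+0+0+0 mod 2 = 1
  c[9] = d·G[:,9] = (10101000111110101010111001)·(00000100000000000000000000) mod 2 = 0+0+0+0+0+0+0+0+0+0+0+0+0+0+0+0+0+0+0+0+0+0+0+0+0+0 mod 2 = 0
  c[10] = d·G[:,10] = (10101000111110101010111001)·(00000010000000000000000000) mod 2 = 0+0+0+0+0+0+0+0+0+0+0+0+0+0+0+0+0+0+0+0+0+0+0+0+0+0 mod 2 = 0
  c[11] = d·G[:,11] = (10101000111110101010111001)·(00000001000000000000000000) mod 2 = 0+0+0+0+0+0+0+0+0+0+0+0+0+0+0+0+0+0+0+0+0+0+0+0+0+0 mod 2 = 0
  c[12] = d·G[:,12] = (10101000111110101010111001)·(00000000100000000000000000) mod 2 = 0+0+0+0+0+0+0+0+1+0+0+0+0+0+0+0+0+0+0+0+0+0+0+0+0+0 mod 2 = 1
  c[13] = d·G[:,13] = (10101000111110101010111001)·(00000000010000000000000000) mod 2 = 0+0+0+0+0+0+0+0+0+1+0+0+0+0+0+0+0+0+0+0+0+0+0+0+0+0 mod 2 = 1
  c[14] = d·G[:,14] = (10101000111110101010111001)·(00000000001000000000000000) mod 2 = 0+0+0+0+0+0+0+0+0+0+1+0+0+0+0+0+0+0+0+0+0+0+0+0+0+0 mod 2 = 1
  c[15] = d·G[:,15] = (10101000111110101010111001)·(00000000000111111111111111) mod 2 = 0+0+0+0+0+0+0+0+0+0+0+1+1+0+1+0+1+0+1+0+1+1+1+0+0+1 mod 2 = 1
  c[16] = d·G[:,16] = (10101000111110101010111001)·(00000000000100000000000000) mod 2 = 0+0+0+0+0+0+0+0+0+0+0+1+0+0+0+0+0+0+0+0+0+0+0+0+0+0 mod 2 = 1
  c[17] = d·G[:,17] = (10101000111110101010111001)·(00000000000010000000000000) mod 2 = 0+0+0+0+0+0+0+0+0+0+0+0+1+0+0+0+0+0+0+0+0+0+0+0+0+0 mod 2 = 1
  c[18] = d·G[:,18] = (10101000111110101010111001)·(00000000000001000000000000) mod 2 = 0+0+0+0+0+0+0+0+0+0+0+0+0+0+0+0+0+0+0+0+0+0+0+0+0+0 mod 2 = 0
  c[19] = d·G[:,19] = (10101000111110101010111001)·(00000000000000100000000000) mod 2 = 0+0+0+0+0+0+0+0+0+0+0+0+0+0+1+0+0+0+0+0+0+0+0+0+0+0 mod 2 = 1
  c[20] = d·G[:,20] = (10101000111110101010111001)·(00000000000000010000000000) mod 2 = 0+0+0+0+0+0+0+0+0+0+0+0+0+0+0+0+0+0+0+0+0+0+0+0+0+0 mod 2 = 0
  c[21] = d·G[:,21] = (10101000111110101010111001)·(00000000000000001000000000) mod 2 = 0+0+0+0+0+0+0+0+0+0+0+0+0+0+0+0+1+0+0+0+0+0+0+0+0+0 mod 2 = 1
  c[22] = d·G[:,22] = (10101000111110101010111001)·(00000000000000000100000000) mod 2 = 0+0+0+0+0+0+0+0+0+0+0+0+0+0+0+0+0+0+0+0+0+0+0+0+0+0 mod 2 = 0
  c[23] = d·G[:,23] = (10101000111110101010111001)·(00000000000000000010000000) mod 2 = 0+0+0+0+0+0+0+0+0+0+0+0+0+0+0+0+0+0+1+0+0+0+0+0+0+0 mod 2 = 1
  c[24] = d·G[:,24] = (10101000111110101010111001)·(00000000000000000001000000) mod 2 = 0+0+0+0+0+0+0+0+0+0+0+0+0+0+0+0+0+0+0+0+0+0+0+0+0+0 mod 2 = 0
  c[25] = d·G[:,25] = (10101000111110101010111001)·(00000000000000000000100000) mod 2 = 0+0+0+0+0+0+0+0+0+0+0+0+0+0+0+0+0+0+0+0+1+0+0+0+0+0 mod 2 = 1
  c[26] = d·G[:,26] = (10101000111110101010111001)·(00000000000000000000010000) mod 2 = 0+0+0+0+0+0+0+0+0+0+0+0+0+0+0+0+0+0+0+0+0+1+0+0+0+0 mod 2 = 1
  c[27] = d·G[:,27] = (10101000111110101010111001)·(00000000000000000000001000) mod 2 = 0+0+0+0+0+0+0+0+0+0+0+0+0+0+0+0+0+0+0+0+0+0+1+0+0+0 mod 2 = 1
  c[28] = d·G[:,28] = (10101000111110101010111001)·(00000000000000000000000100) mod 2 = 0+0+0+0+0+0+0+0+0+0+0+0+0+0+0+0+0+0+0+0+0+0+0+0+0+0 mod 2 = 0
  c[29] = d·G[:,29] = (10101000111110101010111001)·(00000000000000000000000010) mod 2 = 0+0+0+0+0+0+0+0+0+0+0+0+0+0+0+0+0+0+0+0+0+0+0+0+0+0 mod 2 = 0
  c[30] = d·G[:,30] = (10101000111110101010111001)·(00000000000000000000000001) mod 2 = 0+0+0+0+0+0+0+0+0+0+0+0+0+0+0+0+0+0+0+0+0+0+0+0+0+1 mod 2 = 1
Codeword = 1110010110001111110101010111001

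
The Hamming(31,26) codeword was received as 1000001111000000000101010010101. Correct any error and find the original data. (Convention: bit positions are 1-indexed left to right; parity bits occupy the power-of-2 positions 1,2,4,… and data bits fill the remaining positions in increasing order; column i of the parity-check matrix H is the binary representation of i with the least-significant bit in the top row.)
Syndrome s = H · r^T (mod 2), r = 1000001111000000000101010010101:
  s[0] = (1010101010101010101010101010101)·(1000001111000000000101010010101) mod 2 = 1+0+0+0+0+0+1+0+1+0+0+0+0+0+0+0+0+0+0+0+0+0+0+0+0+0+1+0+1+0+1 mod 2 = 0
  s[1] = (0110011001100110011001100110011)·(1000001111000000000101010010101) mod 2 = 0+0+0+0+0+0+1+0+0+1+0+0+0+0+0+0+0+0+0+0+0+1+0+0+0+0+1+0+0+0+1 mod 2 = 1
  s[2] = (0001111000011110000111100001111)·(1000001111000000000101010010101) mod 2 = 0+0+0+0+0+0+1+0+0+0+0+0+0+0+0+0+0+0+0+1+0+1+0+0+0+0+0+0+1+0+1 mod 2 = 1
  s[3] = (0000000111111110000000011111111)·(1000001111000000000101010010101) mod 2 = 0+0+0+0+0+0+0+1+1+1+0+0+0+0+0+0+0+0+0+0+0+0+0+1+0+0+1+0+1+0+1 mod 2 = 1
  s[4] = (0000000000000001111111111111111)·(1000001111000000000101010010101) mod 2 = 0+0+0+0+0+0+0+0+0+0+0+0+0+0+0+0+0+0+0+1+0+1+0+1+0+0+1+0+1+0+1 mod 2 = 0
Syndrome = 01110
Column 14 of H equals this syndrome → error at bit 14 (1-indexed).
Flip bit 14: 1000001111000000000101010010101 → 1000001111000100000101010010101
Extract data bits at positions {3,5,6,7,9,10,11,12,13,14,15,17,18,19,20,21,22,23,24,25,26,27,28,29,30,31}: 00011100010000101010010101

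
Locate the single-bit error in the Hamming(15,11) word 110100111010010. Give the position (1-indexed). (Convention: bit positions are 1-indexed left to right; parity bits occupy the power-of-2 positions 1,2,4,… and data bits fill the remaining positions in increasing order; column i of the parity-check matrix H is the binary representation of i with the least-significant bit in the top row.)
Syndrome s = H · r^T (mod 2), r = 110100111010010:
  s[0] = (101010101010101)·(110100111010010) mod 2 = 1+0+0+0+0+0+1+0+1+0+1+0+0+0+0 mod 2 = 0
  s[1] = (011001100110011)·(110100111010010) mod 2 = 0+1+0+0+0+0+1+0+0+0+1+0+0+1+0 mod 2 = 0
  s[2] = (000111100001111)·(110100111010010) mod 2 = 0+0+0+1+0+0+1+0+0+0+0+0+0+1+0 mod 2 = 1
  s[3] = (000000011111111)·(110100111010010) mod 2 = 0+0+0+0+0+0+0+1+1+0+1+0+0+1+0 mod 2 = 0
Syndrome = 0010
Column i of H is the binary representation of i, so the syndrome is the binary index of the flipped bit.
Read s = 0010 with s[0] as LSB: 0·2^0 + 0·2^1 + 1·2^2 + 0·2^3 = 4.
Error is at bit position 4.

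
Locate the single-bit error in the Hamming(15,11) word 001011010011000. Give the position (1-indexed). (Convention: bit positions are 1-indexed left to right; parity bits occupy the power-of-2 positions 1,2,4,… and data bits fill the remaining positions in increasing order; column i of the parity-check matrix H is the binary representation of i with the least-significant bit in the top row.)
Syndrome s = H · r^T (mod 2), r = 001011010011000:
  s[0] = (101010101010101)·(001011010011000) mod 2 = 0+0+1+0+1+0+0+0+0+0+1+0+0+0+0 mod 2 = 1
  s[1] = (011001100110011)·(001011010011000) mod 2 = 0+0+1+0+0+1+0+0+0+0+1+0+0+0+0 mod 2 = 1
  s[2] = (000111100001111)·(001011010011000) mod 2 = 0+0+0+0+1+1+0+0+0+0+0+1+0+0+0 mod 2 = 1
  s[3] = (000000011111111)·(001011010011000) mod 2 = 0+0+0+0+0+0+0+1+0+0+1+1+0+0+0 mod 2 = 1
Syndrome = 1111
Column i of H is the binary representation of i, so the syndrome is the binary index of the flipped bit.
Read s = 1111 with s[0] as LSB: 1·2^0 + 1·2^1 + 1·2^2 + 1·2^3 = 15.
Error is at bit position 15.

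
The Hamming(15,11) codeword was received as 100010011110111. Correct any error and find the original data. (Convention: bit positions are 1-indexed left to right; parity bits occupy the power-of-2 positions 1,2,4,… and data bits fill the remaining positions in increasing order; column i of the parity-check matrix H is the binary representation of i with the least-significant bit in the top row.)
Syndrome s = H · r^T (mod 2), r = 100010011110111:
  s[0] = (101010101010101)·(100010011110111) mod 2 = 1+0+0+0+1+0+0+0+1+0+1+0+1+0+1 mod 2 = 0
  s[1] = (011001100110011)·(100010011110111) mod 2 = 0+0+0+0+0+0+0+0+0+1+1+0+0+1+1 mod 2 = 0
  s[2] = (000111100001111)·(100010011110111) mod 2 = 0+0+0+0+1+0+0+0+0+0+0+0+1+1+1 mod 2 = 0
  s[3] = (000000011111111)·(100010011110111) mod 2 = 0+0+0+0+0+0+0+1+1+1+1+0+1+1+1 mod 2 = 1
Syndrome = 0001
Column 8 of H equals this syndrome → error at bit 8 (1-indexed).
Flip bit 8: 100010011110111 → 100010001110111
Extract data bits at positions {3,5,6,7,9,10,11,12,13,14,15}: 01001110111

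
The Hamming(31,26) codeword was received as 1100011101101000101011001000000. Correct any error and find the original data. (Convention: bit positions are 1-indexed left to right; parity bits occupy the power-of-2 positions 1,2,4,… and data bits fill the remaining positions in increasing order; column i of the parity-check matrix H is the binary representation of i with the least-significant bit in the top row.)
Syndrome s = H · r^T (mod 2), r = 1100011101101000101011001000000:
  s[0] = (1010101010101010101010101010101)·(1100011101101000101011001000000) mod 2 = 1+0+0+0+0+0+1+0+0+0+1+0+1+0+0+0+1+0+1+0+1+0+0+0+1+0+0+0+0+0+0 mod 2 = 0
  s[1] = (0110011001100110011001100110011)·(1100011101101000101011001000000) mod 2 = 0+1+0+0+0+1+1+0+0+1+1+0+0+0+0+0+0+0+1+0+0+1+0+0+0+0+0+0+0+0+0 mod 2 = 1
  s[2] = (0001111000011110000111100001111)·(1100011101101000101011001000000) mod 2 = 0+0+0+0+0+1+1+0+0+0+0+0+1+0+0+0+0+0+0+0+1+1+0+0+0+0+0+0+0+0+0 mod 2 = 1
  s[3] = (0000000111111110000000011111111)·(1100011101101000101011001000000) mod 2 = 0+0+0+0+0+0+0+1+0+1+1+0+1+0+0+0+0+0+0+0+0+0+0+0+1+0+0+0+0+0+0 mod 2 = 1
  s[4] = (0000000000000001111111111111111)·(1100011101101000101011001000000) mod 2 = 0+0+0+0+0+0+0+0+0+0+0+0+0+0+0+0+1+0+1+0+1+1+0+0+1+0+0+0+0+0+0 mod 2 = 1
Syndrome = 01111
Column 30 of H equals this syndrome → error at bit 30 (1-indexed).
Flip bit 30: 1100011101101000101011001000000 → 1100011101101000101011001000010
Extract data bits at positions {3,5,6,7,9,10,11,12,13,14,15,17,18,19,20,21,22,23,24,25,26,27,28,29,30,31}: 00110110100101011001000010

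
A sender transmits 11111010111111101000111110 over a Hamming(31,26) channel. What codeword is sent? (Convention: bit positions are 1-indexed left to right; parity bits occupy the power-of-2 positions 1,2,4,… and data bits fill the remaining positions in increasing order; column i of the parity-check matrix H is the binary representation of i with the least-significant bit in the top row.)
Codeword c = d · G (mod 2), d = 11111010111111101000111110:
  c[0] = d·G[:,0] = (11111010111111101000111110)·(11011010101101010101010101) mod 2 = 1+1+0+1+1+0+1+0+1+0+1+1+0+1+0+0+0+0+0+0+0+1+0+1+0+0 mod 2 = 1
  c[1] = d·G[:,1] = (11111010111111101000111110)·(10110110011011001100110011) mod 2 = 1+0+1+1+0+0+1+0+0+1+1+0+1+1+0+0+1+0+0+0+1+1+0+0+1+0 mod 2 = 0
  c[2] = d·G[:,2] = (11111010111111101000111110)·(10000000000000000000000000) mod 2 = 1+0+0+0+0+0+0+0+0+0+0+0+0+0+0+0+0+0+0+0+0+0+0+0+0+0 mod 2 = 1
  c[3] = d·G[:,3] = (11111010111111101000111110)·(01110001111000111100001111) mod 2 = 0+1+1+1+0+0+0+0+1+1+1+0+0+0+1+0+1+0+0+0+0+0+1+1+1+0 mod 2 = 1
  c[4] = d·G[:,4] = (11111010111111101000111110)·(01000000000000000000000000) mod 2 = 0+1+0+0+0+0+0+0+0+0+0+0+0+0+0+0+0+0+0+0+0+0+0+0+0+0 mod 2 = 1
  c[5] = d·G[:,5] = (11111010111111101000111110)·(00100000000000000000000000) mod 2 = 0+0+1+0+0+0+0+0+0+0+0+0+0+0+0+0+0+0+0+0+0+0+0+0+0+0 mod 2 = 1
  c[6] = d·G[:,6] = (11111010111111101000111110)·(00010000000000000000000000) mod 2 = 0+0+0+1+0+0+0+0+0+0+0+0+0+0+0+0+0+0+0+0+0+0+0+0+0+0 mod 2 = 1
  c[7] = d·G[:,7] = (11111010111111101000111110)·(00001111111000000011111111) mod 2 = 0+0+0+0+1+0+1+0+1+1+1+0+0+0+0+0+0+0+0+0+1+1+1+1+1+0 mod 2 = 0
  c[8] = d·G[:,8] = (11111010111111101000111110)·(00001000000000000000000000) mod 2 = 0+0+0+0+1+0+0+0+0+0+0+0+0+0+0+0+0+0+0+0+0+0+0+0+0+0 mod 2 = 1
  c[9] = d·G[:,9] = (11111010111111101000111110)·(00000100000000000000000000) mod 2 = 0+0+0+0+0+0+0+0+0+0+0+0+0+0+0+0+0+0+0+0+0+0+0+0+0+0 mod 2 = 0
  c[10] = d·G[:,10] = (11111010111111101000111110)·(00000010000000000000000000) mod 2 = 0+0+0+0+0+0+1+0+0+0+0+0+0+0+0+0+0+0+0+0+0+0+0+0+0+0 mod 2 = 1
  c[11] = d·G[:,11] = (11111010111111101000111110)·(00000001000000000000000000) mod 2 = 0+0+0+0+0+0+0+0+0+0+0+0+0+0+0+0+0+0+0+0+0+0+0+0+0+0 mod 2 = 0
  c[12] = d·G[:,12] = (11111010111111101000111110)·(00000000100000000000000000) mod 2 = 0+0+0+0+0+0+0+0+1+0+0+0+0+0+0+0+0+0+0+0+0+0+0+0+0+0 mod 2 = 1
  c[13] = d·G[:,13] = (11111010111111101000111110)·(00000000010000000000000000) mod 2 = 0+0+0+0+0+0+0+0+0+1+0+0+0+0+0+0+0+0+0+0+0+0+0+0+0+0 mod 2 = 1
  c[14] = d·G[:,14] = (11111010111111101000111110)·(00000000001000000000000000) mod 2 = 0+0+0+0+0+0+0+0+0+0+1+0+0+0+0+0+0+0+0+0+0+0+0+0+0+0 mod 2 = 1
  c[15] = d·G[:,15] = (11111010111111101000111110)·(00000000000111111111111111) mod 2 = 0+0+0+0+0+0+0+0+0+0+0+1+1+1+1+0+1+0+0+0+1+1+1+1+1+0 mod 2 = 0
  c[16] = d·G[:,16] = (11111010111111101000111110)·(00000000000100000000000000) mod 2 = 0+0+0+0+0+0+0+0+0+0+0+1+0+0+0+0+0+0+0+0+0+0+0+0+0+0 mod 2 = 1
  c[17] = d·G[:,17] = (11111010111111101000111110)·(00000000000010000000000000) mod 2 = 0+0+0+0+0+0+0+0+0+0+0+0+1+0+0+0+0+0+0+0+0+0+0+0+0+0 mod 2 = 1
  c[18] = d·G[:,18] = (11111010111111101000111110)·(00000000000001000000000000) mod 2 = 0+0+0+0+0+0+0+0+0+0+0+0+0+1+0+0+0+0+0+0+0+0+0+0+0+0 mod 2 = 1
  c[19] = d·G[:,19] = (11111010111111101000111110)·(00000000000000100000000000) mod 2 = 0+0+0+0+0+0+0+0+0+0+0+0+0+0+1+0+0+0+0+0+0+0+0+0+0+0 mod 2 = 1
  c[20] = d·G[:,20] = (11111010111111101000111110)·(00000000000000010000000000) mod 2 = 0+0+0+0+0+0+0+0+0+0+0+0+0+0+0+0+0+0+0+0+0+0+0+0+0+0 mod 2 = 0
  c[21] = d·G[:,21] = (11111010111111101000111110)·(00000000000000001000000000) mod 2 = 0+0+0+0+0+0+0+0+0+0+0+0+0+0+0+0+1+0+0+0+0+0+0+0+0+0 mod 2 = 1
  c[22] = d·G[:,22] = (11111010111111101000111110)·(00000000000000000100000000) mod 2 = 0+0+0+0+0+0+0+0+0+0+0+0+0+0+0+0+0+0+0+0+0+0+0+0+0+0 mod 2 = 0
  c[23] = d·G[:,23] = (11111010111111101000111110)·(00000000000000000010000000) mod 2 = 0+0+0+0+0+0+0+0+0+0+0+0+0+0+0+0+0+0+0+0+0+0+0+0+0+0 mod 2 = 0
  c[24] = d·G[:,24] = (11111010111111101000111110)·(00000000000000000001000000) mod 2 = 0+0+0+0+0+0+0+0+0+0+0+0+0+0+0+0+0+0+0+0+0+0+0+0+0+0 mod 2 = 0
  c[25] = d·G[:,25] = (11111010111111101000111110)·(00000000000000000000100000) mod 2 = 0+0+0+0+0+0+0+0+0+0+0+0+0+0+0+0+0+0+0+0+1+0+0+0+0+0 mod 2 = 1
  c[26] = d·G[:,26] = (11111010111111101000111110)·(00000000000000000000010000) mod 2 = 0+0+0+0+0+0+0+0+0+0+0+0+0+0+0+0+0+0+0+0+0+1+0+0+0+0 mod 2 = 1
  c[27] = d·G[:,27] = (11111010111111101000111110)·(00000000000000000000001000) mod 2 = 0+0+0+0+0+0+0+0+0+0+0+0+0+0+0+0+0+0+0+0+0+0+1+0+0+0 mod 2 = 1
  c[28] = d·G[:,28] = (11111010111111101000111110)·(00000000000000000000000100) mod 2 = 0+0+0+0+0+0+0+0+0+0+0+0+0+0+0+0+0+0+0+0+0+0+0+1+0+0 mod 2 = 1
  c[29] = d·G[:,29] = (11111010111111101000111110)·(00000000000000000000000010) mod 2 = 0+0+0+0+0+0+0+0+0+0+0+0+0+0+0+0+0+0+0+0+0+0+0+0+1+0 mod 2 = 1
  c[30] = d·G[:,30] = (11111010111111101000111110)·(00000000000000000000000001) mod 2 = 0+0+0+0+0+0+0+0+0+0+0+0+0+0+0+0+0+0+0+0+0+0+0+0+0+0 mod 2 = 0
Codeword = 1011111010101110111101000111110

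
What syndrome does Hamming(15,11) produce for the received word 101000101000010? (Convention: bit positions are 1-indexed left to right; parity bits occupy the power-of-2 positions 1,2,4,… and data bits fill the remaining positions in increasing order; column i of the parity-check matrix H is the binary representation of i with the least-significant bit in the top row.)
Syndrome s = H · r^T (mod 2), r = 101000101000010:
  s[0] = (101010101010101)·(101000101000010) mod 2 = 1+0+1+0+0+0+1+0+1+0+0+0+0+0+0 mod 2 = 0
  s[1] = (011001100110011)·(101000101000010) mod 2 = 0+0+1+0+0+0+1+0+0+0+0+0+0+1+0 mod 2 = 1
  s[2] = (000111100001111)·(101000101000010) mod 2 = 0+0+0+0+0+0+1+0+0+0+0+0+0+1+0 mod 2 = 0
  s[3] = (000000011111111)·(101000101000010) mod 2 = 0+0+0+0+0+0+0+0+1+0+0+0+0+1+0 mod 2 = 0
Syndrome = 0100
Non-zero syndrome: error at position 2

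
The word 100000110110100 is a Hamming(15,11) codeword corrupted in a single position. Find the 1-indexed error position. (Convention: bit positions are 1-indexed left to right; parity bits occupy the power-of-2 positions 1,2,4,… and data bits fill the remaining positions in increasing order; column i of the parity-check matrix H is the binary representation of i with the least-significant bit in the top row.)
Syndrome s = H · r^T (mod 2), r = 100000110110100:
  s[0] = (101010101010101)·(100000110110100) mod 2 = 1+0+0+0+0+0+1+0+0+0+1+0+1+0+0 mod 2 = 0
  s[1] = (011001100110011)·(100000110110100) mod 2 = 0+0+0+0+0+0+1+0+0+1+1+0+0+0+0 mod 2 = 1
  s[2] = (000111100001111)·(100000110110100) mod 2 = 0+0+0+0+0+0+1+0+0+0+0+0+1+0+0 mod 2 = 0
  s[3] = (000000011111111)·(100000110110100) mod 2 = 0+0+0+0+0+0+0+1+0+1+1+0+1+0+0 mod 2 = 0
Syndrome = 0100
Column i of H is the binary representation of i, so the syndrome is the binary index of the flipped bit.
Read s = 0100 with s[0] as LSB: 0·2^0 + 1·2^1 + 0·2^2 + 0·2^3 = 2.
Error is at bit position 2.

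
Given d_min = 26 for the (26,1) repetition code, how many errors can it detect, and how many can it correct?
Detection only: up to d_min − 1 = 25 errors.
Correction: up to ⌊(d_min − 1)/2⌋ = ⌊25/2⌋ = 12 errors.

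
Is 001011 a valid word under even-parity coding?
Sum of all bits: 0+0+1+0+1+1 = 3; 3 mod 2 = 1. Result is 1 → parity error detected.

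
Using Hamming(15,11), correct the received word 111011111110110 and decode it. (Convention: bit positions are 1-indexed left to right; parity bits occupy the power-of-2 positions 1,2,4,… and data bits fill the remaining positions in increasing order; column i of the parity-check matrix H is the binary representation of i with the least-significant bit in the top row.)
Syndrome s = H · r^T (mod 2), r = 111011111110110:
  s[0] = (101010101010101)·(111011111110110) mod 2 = 1+0+1+0+1+0+1+0+1+0+1+0+1+0+0 mod 2 = 1
  s[1] = (011001100110011)·(111011111110110) mod 2 = 0+1+1+0+0+1+1+0+0+1+1+0+0+1+0 mod 2 = 1
  s[2] = (000111100001111)·(111011111110110) mod 2 = 0+0+0+0+1+1+1+0+0+0+0+0+1+1+0 mod 2 = 1
  s[3] = (000000011111111)·(111011111110110) mod 2 = 0+0+0+0+0+0+0+1+1+1+1+0+1+1+0 mod 2 = 0
Syndrome = 1110
Column 7 of H equals this syndrome → error at bit 7 (1-indexed).
Flip bit 7: 111011111110110 → 111011011110110
Extract data bits at positions {3,5,6,7,9,10,11,12,13,14,15}: 11101110110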